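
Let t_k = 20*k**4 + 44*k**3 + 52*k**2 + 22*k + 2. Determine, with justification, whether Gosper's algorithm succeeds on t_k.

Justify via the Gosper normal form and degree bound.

Step 1: r(k) = (10*k**4 + 62*k**3 + 152*k**2 + 169*k + 70)/(10*k**4 + 22*k**3 + 26*k**2 + 11*k + 1).
So A=1 and B=1, with C=k**4 + 11*k**3/5 + 13*k**2/5 + 11*k/10 + 1/10.
Key eq: (1)·f(k+1) = (1)·f(k) + (k**4 + 11*k**3/5 + 13*k**2/5 + 11*k/10 + 1/10).
Bound: deg f ≤ 5.
Coefficient equations give f(k) = k*(4*k**4 + k**3 + 2*k**2 - 4*k - 1)/20.
Get s_k = R·t_k = k*(4*k**4 + k**3 + 2*k**2 - 4*k - 1) with R(k) = B(k−1)f(k)/C(k) = k*(4*k**4 + k**3 + 2*k**2 - 4*k - 1)/(2*(10*k**4 + 22*k**3 + 26*k**2 + 11*k + 1)).
Δs = 20*k**4 + 44*k**3 + 52*k**2 + 22*k + 2, as required.

Yes. s_k = k*(4*k**4 + k**3 + 2*k**2 - 4*k - 1).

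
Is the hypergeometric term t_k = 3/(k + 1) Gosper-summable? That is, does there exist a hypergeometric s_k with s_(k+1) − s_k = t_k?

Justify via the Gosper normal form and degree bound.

No; the coefficient equations for f are inconsistent.

Compute t_(k+1)/t_k: get (k + 1)/(k + 2).
Factor: A=k + 1; B=k + 2; C=1.
Need (k + 1)·f(k+1) − (k + 1)·f(k) = 1.
From deg A=1, deg B=1, deg C=0: d=0.
Write f(k) = c0. Then LHS − RHS = -1, requiring -1 = 0: contradictory. No certificate.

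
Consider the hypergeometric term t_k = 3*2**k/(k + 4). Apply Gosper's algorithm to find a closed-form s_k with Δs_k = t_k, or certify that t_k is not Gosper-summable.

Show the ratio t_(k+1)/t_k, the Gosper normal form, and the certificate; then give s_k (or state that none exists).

not Gosper-summable; s_k does not exist

Compute t_(k+1)/t_k: get 2*(k + 4)/(k + 5).
Normal form (A,B,C) = (2*k + 8, k + 5, 1).
f must satisfy (2*k + 8)·f(k+1) − (k + 4)·f(k) = 1.
Bound: deg f ≤ -1.
deg f ≤ -1 is impossible — no certificate.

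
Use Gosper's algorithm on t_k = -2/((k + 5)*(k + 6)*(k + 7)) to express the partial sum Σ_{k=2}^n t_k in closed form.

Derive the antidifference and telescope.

The ratio is (k + 5)/(k + 8).
Normal form (A,B,C) = (k + 5, k + 8, 1).
Key eq: (k + 5)·f(k+1) = (k + 7)·f(k) + (1).
d = 2 from the (1,1,0) case.
Solve for f: f(k) = k*(k + 11)/60 (degree 2 ≤ 2).
Then R = B(k−1)f/C = k*(k + 7)*(k + 11)/60, so s_k = R(k)·t_k = k*(-k - 11)/(30*(k + 5)*(k + 6)).
s_(k+1) − s_k = -2/(k**3 + 18*k**2 + 107*k + 210) = t_k.
Evaluate: s_(n+1) = (-n**2 - 13*n - 12)/(30*(n**2 + 13*n + 42)); subtract s_(2) = -13/840 ⇒ S(n) = (-n**2 - 13*n + 14)/(56*(n**2 + 13*n + 42)).

S(n) = (-n**2 - 13*n + 14)/(56*(n**2 + 13*n + 42))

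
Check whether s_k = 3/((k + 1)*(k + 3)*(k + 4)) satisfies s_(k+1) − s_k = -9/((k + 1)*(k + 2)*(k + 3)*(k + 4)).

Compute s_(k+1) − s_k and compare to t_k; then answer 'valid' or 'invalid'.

s_(k+1) = 3/((k + 2)*(k + 4)*(k + 5))
s_(k+1) − s_k = 3*(-3*k - 7)/(k**5 + 15*k**4 + 85*k**3 + 225*k**2 + 274*k + 120)
(s_(k+1) − s_k) − t_k = 24/(k**5 + 15*k**4 + 85*k**3 + 225*k**2 + 274*k + 120)

Invalid: residual 24/(k**5 + 15*k**4 + 85*k**3 + 225*k**2 + 274*k + 120) ≠ 0.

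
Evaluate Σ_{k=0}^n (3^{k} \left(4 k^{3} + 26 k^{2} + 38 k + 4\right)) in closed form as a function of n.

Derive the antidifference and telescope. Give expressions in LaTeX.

The ratio is 3*(2*k**3 + 19*k**2 + 51*k + 36)/(2*k**3 + 13*k**2 + 19*k + 2).
Take A(k)=3, B(k)=1, C(k)=k**3 + 13*k**2/2 + 19*k/2 + 1.
f must satisfy (3)·f(k+1) − (1)·f(k) = k**3 + 13*k**2/2 + 19*k/2 + 1.
From deg A=0, deg B=0, deg C=3: d=3.
Match coefficients ⇒ f(k) = (k - 1)*(k + 1)*(k + 2)/2.
Then R = B(k−1)f/C = (k - 1)*(k + 1)/(2*k**2 + 9*k + 1), so s_k = R(k)·t_k = 2*3**k*(k**3 + 2*k**2 - k - 2).
Verify: 3**k*(4*k**3 + 26*k**2 + 38*k + 4) matches t_k.
Σ_(k=0)^n t_k = s_(n+1) − s_(0) = (6*3**n*n*(n**2 + 5*n + 6)) − (-4), i.e. 6*3**n*n**3 + 30*3**n*n**2 + 36*3**n*n + 4.

S(n) = 6 \cdot 3^{n} n^{3} + 30 \cdot 3^{n} n^{2} + 36 \cdot 3^{n} n + 4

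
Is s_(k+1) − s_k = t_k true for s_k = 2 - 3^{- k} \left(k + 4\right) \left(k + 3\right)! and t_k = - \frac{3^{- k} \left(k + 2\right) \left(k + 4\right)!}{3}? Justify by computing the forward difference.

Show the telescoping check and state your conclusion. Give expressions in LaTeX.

valid; difference matches t_k

s_(k+1) = -3**(-k - 1)*(k + 5)*factorial(k + 4) + 2
s_(k+1) − s_k = -(k + 2)*factorial(k + 4)/(3*3**k)
(s_(k+1) − s_k) − t_k = 0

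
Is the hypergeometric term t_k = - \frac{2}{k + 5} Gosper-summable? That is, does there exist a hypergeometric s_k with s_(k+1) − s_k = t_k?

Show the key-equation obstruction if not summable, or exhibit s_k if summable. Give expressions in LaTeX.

No; the coefficient equations for f are inconsistent.

Compute t_(k+1)/t_k: get (k + 5)/(k + 6).
Normal form (A,B,C) = (k + 5, k + 6, 1).
Need (k + 5)·f(k+1) − (k + 5)·f(k) = 1.
From deg A=1, deg B=1, deg C=0: d=0.
f = c0 ⇒ A·f(k+1) − B(k−1)·f(k) − C = -1. The system {-1 = 0} is inconsistent; no antidifference.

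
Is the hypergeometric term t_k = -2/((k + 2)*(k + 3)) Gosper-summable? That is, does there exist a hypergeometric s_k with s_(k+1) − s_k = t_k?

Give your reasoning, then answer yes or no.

t_(k+1)/t_k = (k + 2)/(k + 4).
A = k + 2, B = k + 4, C = 1.
Solve (k + 2)·f(k+1) − (k + 3)·f(k) = 1.
Degrees (1,1,0) ⇒ d ≤ 1.
Solving with deg f ≤ 1: f(k) = k/2.
So s_k = (B(k−1)f/C)·t_k = (k*(k + 3)/2)·t_k = -k/(k + 2).
Verify: -2/(k**2 + 5*k + 6) matches t_k.

Yes. s_k = -k/(k + 2).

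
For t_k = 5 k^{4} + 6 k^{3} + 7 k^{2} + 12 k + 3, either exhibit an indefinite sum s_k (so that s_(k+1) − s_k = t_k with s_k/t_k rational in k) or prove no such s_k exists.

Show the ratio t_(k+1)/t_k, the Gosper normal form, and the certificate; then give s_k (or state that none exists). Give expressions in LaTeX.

Step 1: r(k) = (5*k**4 + 26*k**3 + 55*k**2 + 64*k + 33)/(5*k**4 + 6*k**3 + 7*k**2 + 12*k + 3).
Normal form (A,B,C) = (1, 1, k**4 + 6*k**3/5 + 7*k**2/5 + 12*k/5 + 3/5).
Need (1)·f(k+1) − (1)·f(k) = k**4 + 6*k**3/5 + 7*k**2/5 + 12*k/5 + 3/5.
Degrees (0,0,4) ⇒ d ≤ 5.
Solve for f: f(k) = k*(k**4 - k**3 + k**2 + 4*k - 2)/5 (degree 5 ≤ 5).
R(k) = B(k−1)·f(k)/C(k) = k*(k**4 - k**3 + k**2 + 4*k - 2)/(5*k**4 + 6*k**3 + 7*k**2 + 12*k + 3); s_k = R·t_k = k*(k**4 - k**3 + k**2 + 4*k - 2).
s_(k+1) − s_k = 5*k**4 + 6*k**3 + 7*k**2 + 12*k + 3 = t_k.

s_k = k \left(k^{4} - k^{3} + k^{2} + 4 k - 2\right)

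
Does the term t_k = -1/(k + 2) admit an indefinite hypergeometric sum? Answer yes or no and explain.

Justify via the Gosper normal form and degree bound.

Ratio r(k) = (k + 2)/(k + 3).
Take A(k)=k + 2, B(k)=k + 3, C(k)=1.
f must satisfy (k + 2)·f(k+1) − (k + 2)·f(k) = 1.
d = 0 from the (1,1,0) case.
Generic f = c0 gives residual -1; -1 = 0 cannot hold, so t_k is not Gosper-summable.

No; the coefficient equations for f are inconsistent.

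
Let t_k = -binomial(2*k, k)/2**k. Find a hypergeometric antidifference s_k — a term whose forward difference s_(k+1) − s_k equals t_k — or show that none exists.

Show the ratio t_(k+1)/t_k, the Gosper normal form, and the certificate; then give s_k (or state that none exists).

none — t_k is not Gosper-summable

Step 1: r(k) = (2*k + 1)/(k + 1).
A = 2*k + 1, B = k + 1, C = 1.
Key eq: (2*k + 1)·f(k+1) = (k)·f(k) + (1).
d = -1 from the (1,1,0) case.
Negative degree bound (-1): no f exists, t_k not Gosper-summable.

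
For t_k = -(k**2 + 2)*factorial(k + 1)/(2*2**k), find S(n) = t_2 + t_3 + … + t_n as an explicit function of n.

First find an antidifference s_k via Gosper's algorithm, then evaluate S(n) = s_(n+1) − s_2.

S(n) = 3/2 - n*factorial(n + 2)/(2*2**n)

Step 1: r(k) = (k + 2)*((k + 1)**2 + 2)/(2*(k**2 + 2)).
A = k/2 + 1, B = 1, C = k**2 + 2.
Key eq: (k/2 + 1)·f(k+1) = (1)·f(k) + (k**2 + 2).
Bound: deg f ≤ 1.
Solving with deg f ≤ 1: f(k) = 2*(k - 1).
Get s_k = R·t_k = -(k - 1)*factorial(k + 1)/2**k with R(k) = B(k−1)f(k)/C(k) = 2*(k - 1)/(k**2 + 2).
Verify: -(k**2 + 2)*factorial(k + 1)/(2*2**k) matches t_k.
Telescope: S(n) = s_(n+1) − s_(2) = -2**(-n - 1)*n*factorial(n + 2) − (-3/2) = 3/2 - n*factorial(n + 2)/(2*2**n).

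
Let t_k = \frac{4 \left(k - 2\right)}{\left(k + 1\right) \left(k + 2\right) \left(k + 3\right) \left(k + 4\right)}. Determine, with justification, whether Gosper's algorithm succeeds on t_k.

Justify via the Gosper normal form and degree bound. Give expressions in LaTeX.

Yes. s_k = \frac{k \left(- k^{2} - 6 k - 17\right)}{3 \left(k + 1\right) \left(k + 2\right) \left(k + 3\right)}.

t_(k+1)/t_k = (k - 1)*(k + 1)/((k - 2)*(k + 5)).
Factor: A=k + 1; B=k + 5; C=k - 2.
Set up (k + 1)·f(k+1) − (k + 4)·f(k) − (k - 2) = 0.
From deg A=1, deg B=1, deg C=1: d=3.
A polynomial solution: f(k) = -k*(k**2 + 6*k + 17)/12.
So s_k = (B(k−1)f/C)·t_k = (-k*(k + 4)*(k**2 + 6*k + 17)/(12*(k - 2)))·t_k = k*(-k**2 - 6*k - 17)/(3*(k + 1)*(k + 2)*(k + 3)).
s_(k+1) − s_k = 4*(k - 2)/(k**4 + 10*k**3 + 35*k**2 + 50*k + 24) = t_k.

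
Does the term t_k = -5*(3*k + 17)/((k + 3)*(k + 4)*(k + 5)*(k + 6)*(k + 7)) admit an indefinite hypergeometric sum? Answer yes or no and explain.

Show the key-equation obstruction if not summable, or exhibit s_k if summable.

Step 1: r(k) = (k + 3)*(3*k + 20)/((k + 8)*(3*k + 17)).
Take A(k)=k + 3, B(k)=k + 8, C(k)=k + 17/3.
Set up (k + 3)·f(k+1) − (k + 7)·f(k) − (k + 17/3) = 0.
deg f ≤ 4 (via 1,1,1).
Match coefficients ⇒ f(k) = k*(k + 5)*(k**2 + 13*k + 54)/216.
So s_k = (B(k−1)f/C)·t_k = (k*(k + 5)*(k + 7)*(k**2 + 13*k + 54)/(72*(3*k + 17)))·t_k = 5*k*(-k**2 - 13*k - 54)/(72*(k**3 + 13*k**2 + 54*k + 72)).
Verify: 5*(-3*k - 17)/(k**5 + 25*k**4 + 245*k**3 + 1175*k**2 + 2754*k + 2520) matches t_k.

Yes. s_k = 5*k*(-k**2 - 13*k - 54)/(72*(k**3 + 13*k**2 + 54*k + 72)).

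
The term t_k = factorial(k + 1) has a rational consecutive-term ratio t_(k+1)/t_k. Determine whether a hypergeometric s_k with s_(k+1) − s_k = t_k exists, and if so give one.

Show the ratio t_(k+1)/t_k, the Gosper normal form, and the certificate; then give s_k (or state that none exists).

no hypergeometric antidifference exists

t_(k+1)/t_k = k + 2.
Gosper form: A/B · C(k+1)/C(k) with A=k + 2, B=1, C=1.
Need (k + 2)·f(k+1) − (1)·f(k) = 1.
d = -1 from the (1,0,0) case.
deg f ≤ -1 is impossible — no certificate.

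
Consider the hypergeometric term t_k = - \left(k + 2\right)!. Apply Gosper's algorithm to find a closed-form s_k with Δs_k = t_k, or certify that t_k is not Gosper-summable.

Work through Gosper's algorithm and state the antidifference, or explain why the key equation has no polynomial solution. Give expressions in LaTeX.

none (Gosper's algorithm certifies no s_k)

Compute t_(k+1)/t_k: get k + 3.
Gosper form: A/B · C(k+1)/C(k) with A=k + 3, B=1, C=1.
Key eq: (k + 3)·f(k+1) = (1)·f(k) + (1).
d = -1 from the (1,0,0) case.
Negative degree bound (-1): no f exists, t_k not Gosper-summable.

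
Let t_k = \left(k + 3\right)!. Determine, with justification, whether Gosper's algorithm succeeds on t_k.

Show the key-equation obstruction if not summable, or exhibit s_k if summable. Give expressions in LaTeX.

t_(k+1)/t_k = k + 4.
Normal form (A,B,C) = (k + 4, 1, 1).
Solve (k + 4)·f(k+1) − (1)·f(k) = 1.
Bound: deg f ≤ -1.
Bound -1 < 0, so the key equation has no polynomial solution.

No; the degree bound rules out any f.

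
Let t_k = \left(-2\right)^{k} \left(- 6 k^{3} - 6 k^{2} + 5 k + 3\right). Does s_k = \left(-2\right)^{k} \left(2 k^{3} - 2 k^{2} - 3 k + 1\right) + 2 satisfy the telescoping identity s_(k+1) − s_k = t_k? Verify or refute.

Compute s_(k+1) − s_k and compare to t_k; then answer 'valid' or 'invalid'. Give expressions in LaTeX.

valid (s_(k+1) − s_k reduces to t_k)

s_(k+1) = 2*(-2)**k*(3*k - 2*(k + 1)**3 + 2*(k + 1)**2 + 2) + 2
s_(k+1) − s_k = (-2)**k*(-6*k**3 - 6*k**2 + 5*k + 3)
(s_(k+1) − s_k) − t_k = 0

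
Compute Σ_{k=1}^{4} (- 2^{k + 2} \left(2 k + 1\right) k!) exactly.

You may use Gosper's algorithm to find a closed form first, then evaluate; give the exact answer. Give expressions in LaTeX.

Ratio r(k) = 2*(k + 1)*(2*k + 3)/(2*k + 1).
Gosper form: A/B · C(k+1)/C(k) with A=2*k + 2, B=1, C=k + 1/2.
Set up (2*k + 2)·f(k+1) − (1)·f(k) − (k + 1/2) = 0.
Bound: deg f ≤ 0.
Coefficient equations give f(k) = 1/2.
So s_k = (B(k−1)f/C)·t_k = (1/(2*k + 1))·t_k = -2**(k + 2)*factorial(k).
s_(k+1) − s_k = -2**(k + 2)*(2*k + 1)*factorial(k) = t_k.
Sum = s_(5) − s_(1); s_(5) = -15360, s_(1) = -8 ⇒ -15352.

Σ = -15352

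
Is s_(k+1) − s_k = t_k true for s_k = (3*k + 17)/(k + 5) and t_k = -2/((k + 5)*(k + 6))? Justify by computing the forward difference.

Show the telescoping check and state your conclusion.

s_(k+1) = (3*k + 20)/(k + 6)
s_(k+1) − s_k = -2/(k**2 + 11*k + 30)
(s_(k+1) − s_k) − t_k = 0

Valid: the claim telescopes to t_k.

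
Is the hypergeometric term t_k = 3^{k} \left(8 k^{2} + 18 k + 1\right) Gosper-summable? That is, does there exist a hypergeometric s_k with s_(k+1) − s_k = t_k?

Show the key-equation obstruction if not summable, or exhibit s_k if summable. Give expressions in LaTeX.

t_(k+1)/t_k = 3*(8*k**2 + 34*k + 27)/(8*k**2 + 18*k + 1).
Take A(k)=3, B(k)=1, C(k)=k**2 + 9*k/4 + 1/8.
Need (3)·f(k+1) − (1)·f(k) = k**2 + 9*k/4 + 1/8.
Bound: deg f ≤ 2.
Match coefficients ⇒ f(k) = (k - 1)*(4*k + 1)/8.
Get s_k = R·t_k = 3**k*(4*k**2 - 3*k - 1) with R(k) = B(k−1)f(k)/C(k) = (k - 1)*(4*k + 1)/(8*k**2 + 18*k + 1).
Check: Δs_k = 3**k*(8*k**2 + 18*k + 1). ✓

Yes. s_k = 3^{k} \left(4 k^{2} - 3 k - 1\right).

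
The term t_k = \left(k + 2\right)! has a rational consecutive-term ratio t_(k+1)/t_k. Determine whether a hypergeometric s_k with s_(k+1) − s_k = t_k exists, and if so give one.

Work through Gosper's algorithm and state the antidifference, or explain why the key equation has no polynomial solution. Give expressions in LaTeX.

r(k) = k + 3 after simplifying.
Take A(k)=k + 3, B(k)=1, C(k)=1.
f must satisfy (k + 3)·f(k+1) − (1)·f(k) = 1.
d = -1 from the (1,0,0) case.
Negative degree bound (-1): no f exists, t_k not Gosper-summable.

no hypergeometric antidifference exists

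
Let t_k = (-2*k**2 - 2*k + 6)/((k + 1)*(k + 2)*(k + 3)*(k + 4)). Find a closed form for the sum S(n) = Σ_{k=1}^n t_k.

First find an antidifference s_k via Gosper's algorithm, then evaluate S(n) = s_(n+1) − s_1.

The ratio is (k + 1)*(k + (k + 1)**2 - 2)/((k + 5)*(k**2 + k - 3)).
Normal form (A,B,C) = (k + 1, k + 5, k**2 + k - 3).
Solve (k + 1)·f(k+1) − (k + 4)·f(k) = k**2 + k - 3.
Bound: deg f ≤ 3.
Match coefficients ⇒ f(k) = -k*(k + 2).
Get s_k = R·t_k = 2*k/((k + 1)*(k + 3)) with R(k) = B(k−1)f(k)/C(k) = -k*(k + 2)*(k + 4)/(k**2 + k - 3).
s_(k+1) − s_k = 2*(-k**2 - k + 3)/(k**4 + 10*k**3 + 35*k**2 + 50*k + 24) = t_k.
s_(n+1) = 2*(n + 1)/(n**2 + 6*n + 8) and s_(1) = 1/4, so S(n) = n*(2 - n)/(4*(n**2 + 6*n + 8)).

S(n) = n*(2 - n)/(4*(n**2 + 6*n + 8))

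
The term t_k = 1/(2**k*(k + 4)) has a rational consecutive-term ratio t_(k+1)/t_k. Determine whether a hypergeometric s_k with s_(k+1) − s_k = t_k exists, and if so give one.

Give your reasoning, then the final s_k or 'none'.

none (Gosper's algorithm certifies no s_k)

r(k) = (k + 4)/(2*(k + 5)) after simplifying.
Factor: A=k/2 + 2; B=k + 5; C=1.
Need (k/2 + 2)·f(k+1) − (k + 4)·f(k) = 1.
d = -1 from the (1,1,0) case.
Negative degree bound (-1): no f exists, t_k not Gosper-summable.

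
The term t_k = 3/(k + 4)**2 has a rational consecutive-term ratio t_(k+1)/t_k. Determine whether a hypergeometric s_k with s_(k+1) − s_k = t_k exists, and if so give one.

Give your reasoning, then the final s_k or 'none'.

r(k) = (k + 4)**2/(k + 5)**2 after simplifying.
Normal form (A,B,C) = (k**2 + 8*k + 16, k**2 + 10*k + 25, 1).
Need (k**2 + 8*k + 16)·f(k+1) − (k**2 + 8*k + 16)·f(k) = 1.
Degrees (2,2,0) ⇒ d ≤ 0.
Write f(k) = c0. Then LHS − RHS = -1, requiring -1 = 0: contradictory. No certificate.

not Gosper-summable; s_k does not exist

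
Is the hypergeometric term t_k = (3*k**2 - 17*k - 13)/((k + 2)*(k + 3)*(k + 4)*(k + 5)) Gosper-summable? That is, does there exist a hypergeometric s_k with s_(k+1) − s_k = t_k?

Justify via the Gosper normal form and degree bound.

Yes. s_k = k*(-k**2 - 33*k - 18)/(8*(k + 2)*(k + 3)*(k + 4)).

Compute t_(k+1)/t_k: get (k + 2)*(17*k - 3*(k + 1)**2 + 30)/((k + 6)*(-3*k**2 + 17*k + 13)).
So A=k + 2 and B=k + 6, with C=k**2 - 17*k/3 - 13/3.
Key eq: (k + 2)·f(k+1) = (k + 5)·f(k) + (k**2 - 17*k/3 - 13/3).
Degrees (1,1,2) ⇒ d ≤ 3.
Match coefficients ⇒ f(k) = -k*(k**2 + 33*k + 18)/24.
Then R = B(k−1)f/C = -k*(k + 5)*(k**2 + 33*k + 18)/(8*(3*k**2 - 17*k - 13)), so s_k = R(k)·t_k = k*(-k**2 - 33*k - 18)/(8*(k + 2)*(k + 3)*(k + 4)).
s_(k+1) − s_k = (3*k**2 - 17*k - 13)/(k**4 + 14*k**3 + 71*k**2 + 154*k + 120) = t_k.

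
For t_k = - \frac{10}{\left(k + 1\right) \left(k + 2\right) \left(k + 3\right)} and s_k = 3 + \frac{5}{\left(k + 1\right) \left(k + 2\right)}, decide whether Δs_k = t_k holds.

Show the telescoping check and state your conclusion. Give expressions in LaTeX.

s_(k+1) = 3 + 5/((k + 2)*(k + 3))
s_(k+1) − s_k = -10/(k**3 + 6*k**2 + 11*k + 6)
(s_(k+1) − s_k) − t_k = 0

valid; difference matches t_k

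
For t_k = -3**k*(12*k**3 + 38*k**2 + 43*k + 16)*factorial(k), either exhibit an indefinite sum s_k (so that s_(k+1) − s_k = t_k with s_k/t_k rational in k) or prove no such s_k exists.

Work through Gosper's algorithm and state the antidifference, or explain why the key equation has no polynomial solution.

s_k = -3**k*(4*k**2 + 2*k - 1)*factorial(k)

t_(k+1)/t_k = 3*(12*k**4 + 86*k**3 + 229*k**2 + 264*k + 109)/(12*k**3 + 38*k**2 + 43*k + 16).
Take A(k)=3*k + 3, B(k)=1, C(k)=k**3 + 19*k**2/6 + 43*k/12 + 4/3.
Solve (3*k + 3)·f(k+1) − (1)·f(k) = k**3 + 19*k**2/6 + 43*k/12 + 4/3.
Degrees (1,0,3) ⇒ d ≤ 2.
Solve for f: f(k) = (4*k**2 + 2*k - 1)/12 (degree 2 ≤ 2).
Then R = B(k−1)f/C = (4*k**2 + 2*k - 1)/(12*k**3 + 38*k**2 + 43*k + 16), so s_k = R(k)·t_k = -3**k*(4*k**2 + 2*k - 1)*factorial(k).
s_(k+1) − s_k = -3**k*(12*k**3 + 38*k**2 + 43*k + 16)*factorial(k) = t_k.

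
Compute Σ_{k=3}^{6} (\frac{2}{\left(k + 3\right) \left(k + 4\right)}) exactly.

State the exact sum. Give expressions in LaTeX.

Step 1: r(k) = (k + 3)/(k + 5).
So A=k + 3 and B=k + 5, with C=1.
Solve (k + 3)·f(k+1) − (k + 4)·f(k) = 1.
From deg A=1, deg B=1, deg C=0: d=1.
Solve for f: f(k) = k/3 (degree 1 ≤ 1).
Then R = B(k−1)f/C = k*(k + 4)/3, so s_k = R(k)·t_k = 2*k/(3*(k + 3)).
Check: Δs_k = 2/(k**2 + 7*k + 12). ✓
Σ_(k=3)^(6) t_k = s_(7) − s_(3) = 7/15 − (1/3) = 2/15.

Σ = 2/15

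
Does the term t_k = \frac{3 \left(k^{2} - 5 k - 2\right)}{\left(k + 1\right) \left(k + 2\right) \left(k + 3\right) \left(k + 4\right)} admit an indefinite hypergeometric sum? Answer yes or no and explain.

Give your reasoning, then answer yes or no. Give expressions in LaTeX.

Yes. s_k = \frac{k \left(- k^{2} - 15 k - 2\right)}{3 \left(k + 1\right) \left(k + 2\right) \left(k + 3\right)}.

Ratio r(k) = (k**3 - 2*k**2 - 9*k - 6)/(k**3 - 27*k - 10).
Take A(k)=k + 1, B(k)=k + 5, C(k)=k**2 - 5*k - 2.
f must satisfy (k + 1)·f(k+1) − (k + 4)·f(k) = k**2 - 5*k - 2.
deg f ≤ 3 (via 1,1,2).
Solve for f: f(k) = -k*(k**2 + 15*k + 2)/9 (degree 3 ≤ 3).
Get s_k = R·t_k = k*(-k**2 - 15*k - 2)/(3*(k + 1)*(k + 2)*(k + 3)) with R(k) = B(k−1)f(k)/C(k) = -k*(k + 4)*(k**2 + 15*k + 2)/(9*(k**2 - 5*k - 2)).
Verify: 3*(k**2 - 5*k - 2)/(k**4 + 10*k**3 + 35*k**2 + 50*k + 24) matches t_k.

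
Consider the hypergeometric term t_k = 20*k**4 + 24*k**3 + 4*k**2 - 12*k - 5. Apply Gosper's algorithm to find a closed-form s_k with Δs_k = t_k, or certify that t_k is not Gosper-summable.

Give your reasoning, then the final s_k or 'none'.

t_(k+1)/t_k = (20*k**4 + 104*k**3 + 196*k**2 + 148*k + 31)/(20*k**4 + 24*k**3 + 4*k**2 - 12*k - 5).
Factor: A=1; B=1; C=k**4 + 6*k**3/5 + k**2/5 - 3*k/5 - 1/4.
f must satisfy (1)·f(k+1) − (1)·f(k) = k**4 + 6*k**3/5 + k**2/5 - 3*k/5 - 1/4.
deg f ≤ 5 (via 0,0,4).
Solving with deg f ≤ 5: f(k) = k*(2*k**2 - 4*k + 1)*(2*k**2 + 2*k + 1)/20.
Certificate R = B(k−1)f/C = k*(2*k**2 - 4*k + 1)*(2*k**2 + 2*k + 1)/(20*k**4 + 24*k**3 + 4*k**2 - 12*k - 5) gives s_k = k*(4*k**4 - 4*k**3 - 4*k**2 - 2*k + 1).
Δs = 20*k**4 + 24*k**3 + 4*k**2 - 12*k - 5, as required.

s_k = k*(4*k**4 - 4*k**3 - 4*k**2 - 2*k + 1)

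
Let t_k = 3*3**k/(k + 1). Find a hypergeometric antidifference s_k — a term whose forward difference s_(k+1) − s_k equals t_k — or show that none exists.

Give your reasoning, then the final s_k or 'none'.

not Gosper-summable; s_k does not exist

r(k) = 3*(k + 1)/(k + 2) after simplifying.
Normal form (A,B,C) = (3*k + 3, k + 2, 1).
Key eq: (3*k + 3)·f(k+1) = (k + 1)·f(k) + (1).
Degrees (1,1,0) ⇒ d ≤ -1.
d = -1 < 0 ⇒ no nonzero polynomial f; not summable.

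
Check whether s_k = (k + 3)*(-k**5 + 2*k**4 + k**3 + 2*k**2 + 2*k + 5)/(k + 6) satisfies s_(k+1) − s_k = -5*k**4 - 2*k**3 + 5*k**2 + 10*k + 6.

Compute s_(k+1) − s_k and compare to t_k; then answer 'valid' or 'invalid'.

s_(k+1) = (-k**6 - 7*k**5 - 13*k**4 + 3*k**3 + 40*k**2 + 59*k + 44)/(k + 7)
s_(k+1) − s_k = (-5*k**6 - 55*k**5 - 129*k**4 + 15*k**3 + 232*k**2 + 306*k + 159)/(k**2 + 13*k + 42)
(s_(k+1) − s_k) − t_k = 3*(4*k**5 + 34*k**4 + 8*k**3 - 38*k**2 - 64*k - 31)/(k**2 + 13*k + 42)

Invalid: residual 3*(4*k**5 + 34*k**4 + 8*k**3 - 38*k**2 - 64*k - 31)/(k**2 + 13*k + 42) ≠ 0.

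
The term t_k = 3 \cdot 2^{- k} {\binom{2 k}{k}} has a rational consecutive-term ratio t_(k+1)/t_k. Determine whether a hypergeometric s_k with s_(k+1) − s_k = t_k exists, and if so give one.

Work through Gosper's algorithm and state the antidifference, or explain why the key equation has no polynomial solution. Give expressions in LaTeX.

r(k) = (2*k + 1)/(k + 1) after simplifying.
So A=2*k + 1 and B=k + 1, with C=1.
f must satisfy (2*k + 1)·f(k+1) − (k)·f(k) = 1.
From deg A=1, deg B=1, deg C=0: d=-1.
deg f ≤ -1 is impossible — no certificate.

none (Gosper's algorithm certifies no s_k)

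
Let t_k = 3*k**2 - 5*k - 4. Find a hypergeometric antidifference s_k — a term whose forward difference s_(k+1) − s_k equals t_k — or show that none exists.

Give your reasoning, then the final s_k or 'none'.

s_k = k*(k**2 - 4*k - 1)

Ratio r(k) = (3*k**2 + k - 6)/(3*k**2 - 5*k - 4).
Normal form (A,B,C) = (1, 1, k**2 - 5*k/3 - 4/3).
Set up (1)·f(k+1) − (1)·f(k) − (k**2 - 5*k/3 - 4/3) = 0.
From deg A=0, deg B=0, deg C=2: d=3.
Solving with deg f ≤ 3: f(k) = k*(k**2 - 4*k - 1)/3.
Then R = B(k−1)f/C = k*(k**2 - 4*k - 1)/(3*k**2 - 5*k - 4), so s_k = R(k)·t_k = k*(k**2 - 4*k - 1).
Δs = 3*k**2 - 5*k - 4, as required.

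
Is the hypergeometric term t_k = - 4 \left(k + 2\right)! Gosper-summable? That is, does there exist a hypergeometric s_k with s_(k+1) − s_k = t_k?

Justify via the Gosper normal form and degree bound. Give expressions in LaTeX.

No. Not Gosper-summable.

t_(k+1)/t_k = k + 3.
Normal form (A,B,C) = (k + 3, 1, 1).
Solve (k + 3)·f(k+1) − (1)·f(k) = 1.
Degrees (1,0,0) ⇒ d ≤ -1.
deg f ≤ -1 is impossible — no certificate.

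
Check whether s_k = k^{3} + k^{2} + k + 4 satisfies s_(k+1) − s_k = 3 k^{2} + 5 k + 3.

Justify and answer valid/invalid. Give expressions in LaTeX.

valid; difference matches t_k

s_(k+1) = k + (k + 1)**3 + (k + 1)**2 + 5
s_(k+1) − s_k = 3*k**2 + 5*k + 3
(s_(k+1) − s_k) − t_k = 0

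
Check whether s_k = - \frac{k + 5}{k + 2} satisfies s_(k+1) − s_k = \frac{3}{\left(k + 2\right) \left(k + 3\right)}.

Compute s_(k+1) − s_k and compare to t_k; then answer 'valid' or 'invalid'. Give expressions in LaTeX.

Valid — Δs_k = t_k.

s_(k+1) = (-k - 6)/(k + 3)
s_(k+1) − s_k = 3/(k**2 + 5*k + 6)
(s_(k+1) − s_k) − t_k = 0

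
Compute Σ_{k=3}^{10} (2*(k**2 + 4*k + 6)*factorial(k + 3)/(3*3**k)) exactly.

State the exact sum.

Σ = 9327524000/729

Compute t_(k+1)/t_k: get (k + 4)*(4*k + (k + 1)**2 + 10)/(3*(k**2 + 4*k + 6)).
So A=k/3 + 4/3 and B=1, with C=k**2 + 4*k + 6.
Need (k/3 + 4/3)·f(k+1) − (1)·f(k) = k**2 + 4*k + 6.
Degrees (1,0,2) ⇒ d ≤ 1.
Solving with deg f ≤ 1: f(k) = 3*(k + 2).
Then R = B(k−1)f/C = 3*(k + 2)/(k**2 + 4*k + 6), so s_k = R(k)·t_k = 2*(k + 2)*factorial(k + 3)/3**k.
s_(k+1) − s_k = 2*(k**2 + 4*k + 6)*factorial(k + 3)/(3*3**k) = t_k.
Σ_(k=3)^(10) t_k = s_(11) − s_(3) = 9327718400/729 − (800/3) = 9327524000/729.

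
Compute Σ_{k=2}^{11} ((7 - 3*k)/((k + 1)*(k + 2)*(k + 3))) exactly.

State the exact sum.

Σ = -40/273

Step 1: r(k) = (k + 1)*(3*k - 4)/((k + 4)*(3*k - 7)).
Factor: A=k + 1; B=k + 4; C=k - 7/3.
Set up (k + 1)·f(k+1) − (k + 3)·f(k) − (k - 7/3) = 0.
d = 2 from the (1,1,1) case.
Match coefficients ⇒ f(k) = -k*(k + 6)/3.
Then R = B(k−1)f/C = -k*(k + 3)*(k + 6)/(3*k - 7), so s_k = R(k)·t_k = k*(k + 6)/((k + 1)*(k + 2)).
s_(k+1) − s_k = (7 - 3*k)/(k**3 + 6*k**2 + 11*k + 6) = t_k.
Telescoping: Σ = s_(12) − s_(2) = 108/91 − (4/3) = -40/273.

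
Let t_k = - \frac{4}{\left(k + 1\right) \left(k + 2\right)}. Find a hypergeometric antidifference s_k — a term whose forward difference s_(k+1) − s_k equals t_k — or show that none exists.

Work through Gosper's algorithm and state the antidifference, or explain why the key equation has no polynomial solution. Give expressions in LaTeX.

r(k) = (k + 1)/(k + 3) after simplifying.
Factor: A=k + 1; B=k + 3; C=1.
Need (k + 1)·f(k+1) − (k + 2)·f(k) = 1.
From deg A=1, deg B=1, deg C=0: d=1.
A polynomial solution: f(k) = k.
R(k) = B(k−1)·f(k)/C(k) = k*(k + 2); s_k = R·t_k = -4*k/(k + 1).
Check: Δs_k = -4/(k**2 + 3*k + 2). ✓

s_k = - \frac{4 k}{k + 1}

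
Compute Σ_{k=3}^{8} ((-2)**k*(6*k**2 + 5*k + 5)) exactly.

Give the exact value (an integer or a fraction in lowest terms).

Σ = 78720

The ratio is 2*(-6*k**2 - 17*k - 16)/(6*k**2 + 5*k + 5).
Factor: A=-2; B=1; C=k**2 + 5*k/6 + 5/6.
Key eq: (-2)·f(k+1) = (1)·f(k) + (k**2 + 5*k/6 + 5/6).
Bound: deg f ≤ 2.
A polynomial solution: f(k) = -(2*k**2 - k + 1)/6.
So s_k = (B(k−1)f/C)·t_k = (-(2*k**2 - k + 1)/(6*k**2 + 5*k + 5))·t_k = (-2)**k*(-2*k**2 + k - 1).
s_(k+1) − s_k = (-2)**k*(6*k**2 + 5*k + 5) = t_k.
Telescoping: Σ = s_(9) − s_(3) = 78848 − (128) = 78720.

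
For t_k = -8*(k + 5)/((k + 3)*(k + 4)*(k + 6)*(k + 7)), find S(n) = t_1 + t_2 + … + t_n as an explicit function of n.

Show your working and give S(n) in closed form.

S(n) = n*(-n - 11)/(7*(n**2 + 11*n + 28))

Ratio r(k) = (k + 3)*(k + 6)**2/((k + 5)**2*(k + 8)).
A = k + 3, B = k + 8, C = k**2 + 10*k + 25.
Set up (k + 3)·f(k+1) − (k + 7)·f(k) − (k**2 + 10*k + 25) = 0.
deg f ≤ 4 (via 1,1,2).
Solving with deg f ≤ 4: f(k) = k*(k + 4)*(k + 5)*(k + 9)/36.
Then R = B(k−1)f/C = k*(k + 4)*(k + 7)*(k + 9)/(36*(k + 5)), so s_k = R(k)·t_k = 2*k*(-k - 9)/(9*(k**2 + 9*k + 18)).
Verify: 8*(-k - 5)/(k**4 + 20*k**3 + 145*k**2 + 450*k + 504) matches t_k.
Evaluate: s_(n+1) = 2*(-n**2 - 11*n - 10)/(9*(n**2 + 11*n + 28)); subtract s_(1) = -5/63 ⇒ S(n) = n*(-n - 11)/(7*(n**2 + 11*n + 28)).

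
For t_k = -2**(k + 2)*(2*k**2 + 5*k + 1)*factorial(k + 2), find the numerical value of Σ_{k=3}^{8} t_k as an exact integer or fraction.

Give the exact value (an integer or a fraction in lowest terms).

Step 1: r(k) = 2*(2*k**3 + 15*k**2 + 35*k + 24)/(2*k**2 + 5*k + 1).
So A=2*k + 6 and B=1, with C=k**2 + 5*k/2 + 1/2.
Key eq: (2*k + 6)·f(k+1) = (1)·f(k) + (k**2 + 5*k/2 + 1/2).
deg f ≤ 1 (via 1,0,2).
A polynomial solution: f(k) = (k - 1)/2.
So s_k = (B(k−1)f/C)·t_k = ((k - 1)/(2*k**2 + 5*k + 1))·t_k = -2**(k + 2)*(k - 1)*factorial(k + 2).
Verify: -2**(k + 2)*(2*k**2 + 5*k + 1)*factorial(k + 2) matches t_k.
Telescoping: Σ = s_(9) − s_(3) = -653996851200 − (-7680) = -653996843520.

Σ = -653996843520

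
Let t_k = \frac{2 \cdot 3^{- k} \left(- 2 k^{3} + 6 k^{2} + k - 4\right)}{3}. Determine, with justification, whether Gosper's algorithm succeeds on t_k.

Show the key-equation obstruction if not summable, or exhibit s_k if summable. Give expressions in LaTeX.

Yes. s_k = 3^{- k} \left(2 k^{3} - 3 k^{2} - k + 3\right).

t_(k+1)/t_k = (2*k**3 - 7*k - 1)/(3*(2*k**3 - 6*k**2 - k + 4)).
Factor: A=1/3; B=1; C=k**3 - 3*k**2 - k/2 + 2.
Solve (1/3)·f(k+1) − (1)·f(k) = k**3 - 3*k**2 - k/2 + 2.
Degrees (0,0,3) ⇒ d ≤ 3.
Solve for f: f(k) = -3*(2*k**3 - 3*k**2 - k + 3)/4 (degree 3 ≤ 3).
Then R = B(k−1)f/C = -3*(2*k**3 - 3*k**2 - k + 3)/(2*(2*k**3 - 6*k**2 - k + 4)), so s_k = R(k)·t_k = (2*k**3 - 3*k**2 - k + 3)/3**k.
Δs = 2*(-2*k**3 + 6*k**2 + k - 4)/(3*3**k), as required.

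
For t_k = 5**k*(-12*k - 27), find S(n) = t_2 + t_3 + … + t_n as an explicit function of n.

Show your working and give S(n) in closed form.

S(n) = -15*5**n*n - 30*5**n + 225

Ratio r(k) = 5*(4*k + 13)/(4*k + 9).
So A=5 and B=1, with C=k + 9/4.
Key eq: (5)·f(k+1) = (1)·f(k) + (k + 9/4).
Bound: deg f ≤ 1.
A polynomial solution: f(k) = (k + 1)/4.
R(k) = B(k−1)·f(k)/C(k) = (k + 1)/(4*k + 9); s_k = R·t_k = -3*5**k*(k + 1).
Δs = 5**k*(-12*k - 27), as required.
Evaluate: s_(n+1) = 15*5**n*(-n - 2); subtract s_(2) = -225 ⇒ S(n) = -15*5**n*n - 30*5**n + 225.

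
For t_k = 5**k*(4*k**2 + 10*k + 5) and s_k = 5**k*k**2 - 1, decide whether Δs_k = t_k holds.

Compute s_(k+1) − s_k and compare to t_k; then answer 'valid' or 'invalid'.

valid; difference matches t_k

s_(k+1) = 5**(k + 1)*(k + 1)**2 - 1
s_(k+1) − s_k = 5**k*(-k**2 + 5*(k + 1)**2)
(s_(k+1) − s_k) − t_k = 0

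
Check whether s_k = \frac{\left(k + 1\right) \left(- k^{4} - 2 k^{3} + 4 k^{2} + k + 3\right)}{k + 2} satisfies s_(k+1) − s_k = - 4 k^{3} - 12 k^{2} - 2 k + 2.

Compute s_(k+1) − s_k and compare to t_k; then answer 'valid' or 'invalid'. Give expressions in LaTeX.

s_(k+1) = (-k**5 - 8*k**4 - 20*k**3 - 17*k**2 + 3*k + 10)/(k + 3)
s_(k+1) − s_k = (-4*k**5 - 29*k**4 - 68*k**3 - 50*k**2 + k + 11)/(k**2 + 5*k + 6)
(s_(k+1) − s_k) − t_k = (3*k**4 + 18*k**3 + 30*k**2 + 3*k - 1)/(k**2 + 5*k + 6)

Invalid: residual \frac{3 k^{4} + 18 k^{3} + 30 k^{2} + 3 k - 1}{k^{2} + 5 k + 6} ≠ 0.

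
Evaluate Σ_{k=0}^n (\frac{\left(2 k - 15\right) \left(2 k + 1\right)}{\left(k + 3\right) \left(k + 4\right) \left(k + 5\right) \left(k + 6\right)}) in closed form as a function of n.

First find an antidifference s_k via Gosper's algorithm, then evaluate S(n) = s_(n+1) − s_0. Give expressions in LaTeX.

S(n) = \frac{- n^{3} - 255 n^{2} - 554 n - 300}{60 \left(n^{3} + 15 n^{2} + 74 n + 120\right)}

r(k) = (4*k**3 - 8*k**2 - 99*k - 117)/(4*k**3 - 211*k - 105) after simplifying.
Factor: A=k + 3; B=k + 7; C=k**2 - 7*k - 15/4.
Key eq: (k + 3)·f(k+1) = (k + 6)·f(k) + (k**2 - 7*k - 15/4).
Degrees (1,1,2) ⇒ d ≤ 3.
Solve for f: f(k) = -k*(k**2 + 252*k + 47)/240 (degree 3 ≤ 3).
R(k) = B(k−1)·f(k)/C(k) = -k*(k + 6)*(k**2 + 252*k + 47)/(60*(2*k - 15)*(2*k + 1)); s_k = R·t_k = k*(-k**2 - 252*k - 47)/(60*(k**3 + 12*k**2 + 47*k + 60)).
Check: Δs_k = (4*k**2 - 28*k - 15)/(k**4 + 18*k**3 + 119*k**2 + 342*k + 360). ✓
Telescope: S(n) = s_(n+1) − s_(0) = (-n**3 - 255*n**2 - 554*n - 300)/(60*(n**3 + 15*n**2 + 74*n + 120)) − (0) = (-n**3 - 255*n**2 - 554*n - 300)/(60*(n**3 + 15*n**2 + 74*n + 120)).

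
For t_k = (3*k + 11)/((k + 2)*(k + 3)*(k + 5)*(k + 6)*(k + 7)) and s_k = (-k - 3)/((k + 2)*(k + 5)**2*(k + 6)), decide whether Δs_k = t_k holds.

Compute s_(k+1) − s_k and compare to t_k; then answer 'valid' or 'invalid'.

s_(k+1) = (-k - 4)/((k + 3)*(k + 6)**2*(k + 7))
s_(k+1) − s_k = (-(k + 2)*(k + 4)*(k + 5)**2 + (k + 3)**2*(k + 6)*(k + 7))/((k + 2)*(k + 3)*(k + 5)**2*(k + 6)**2*(k + 7))
(s_(k+1) − s_k) − t_k = 8*(-k**2 - 9*k - 19)/(k**7 + 34*k**6 + 486*k**5 + 3776*k**4 + 17165*k**3 + 45462*k**2 + 64620*k + 37800)

Invalid: residual 8*(-k**2 - 9*k - 19)/(k**7 + 34*k**6 + 486*k**5 + 3776*k**4 + 17165*k**3 + 45462*k**2 + 64620*k + 37800) ≠ 0.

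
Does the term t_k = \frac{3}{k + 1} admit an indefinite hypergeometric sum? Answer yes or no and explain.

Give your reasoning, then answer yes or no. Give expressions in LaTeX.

t_(k+1)/t_k = (k + 1)/(k + 2).
So A=k + 1 and B=k + 2, with C=1.
Solve (k + 1)·f(k+1) − (k + 1)·f(k) = 1.
Bound: deg f ≤ 0.
Put f(k) = c0: A·f(k+1) − B(k−1)·f(k) − C = -1; need -1 = 0 — inconsistent ⇒ no f, not summable.

No — key equation has no polynomial f.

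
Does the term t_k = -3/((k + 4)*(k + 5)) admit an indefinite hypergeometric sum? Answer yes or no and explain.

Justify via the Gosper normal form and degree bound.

Compute t_(k+1)/t_k: get (k + 4)/(k + 6).
So A=k + 4 and B=k + 6, with C=1.
Need (k + 4)·f(k+1) − (k + 5)·f(k) = 1.
deg f ≤ 1 (via 1,1,0).
Coefficient equations give f(k) = k/4.
Certificate R = B(k−1)f/C = k*(k + 5)/4 gives s_k = -3*k/(4*k + 16).
Δs = -3/(k**2 + 9*k + 20), as required.

Yes. s_k = -3*k/(4*k + 16).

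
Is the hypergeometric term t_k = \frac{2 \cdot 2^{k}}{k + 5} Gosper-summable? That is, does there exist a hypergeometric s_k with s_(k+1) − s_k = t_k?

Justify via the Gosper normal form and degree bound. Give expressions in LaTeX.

t_(k+1)/t_k = 2*(k + 5)/(k + 6).
Factor: A=2*k + 10; B=k + 6; C=1.
Key eq: (2*k + 10)·f(k+1) = (k + 5)·f(k) + (1).
From deg A=1, deg B=1, deg C=0: d=-1.
Bound -1 < 0, so the key equation has no polynomial solution.

No. Not Gosper-summable.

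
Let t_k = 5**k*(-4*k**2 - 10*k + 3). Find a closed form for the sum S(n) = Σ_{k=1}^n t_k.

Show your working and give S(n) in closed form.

S(n) = -5*5**n*n**2 - 10*5**n*n + 5*5**n - 5

r(k) = 5*(4*k**2 + 18*k + 11)/(4*k**2 + 10*k - 3) after simplifying.
Gosper form: A/B · C(k+1)/C(k) with A=5, B=1, C=k**2 + 5*k/2 - 3/4.
f must satisfy (5)·f(k+1) − (1)·f(k) = k**2 + 5*k/2 - 3/4.
Degrees (0,0,2) ⇒ d ≤ 2.
Match coefficients ⇒ f(k) = (k**2 - 2)/4.
So s_k = (B(k−1)f/C)·t_k = ((k**2 - 2)/(4*k**2 + 10*k - 3))·t_k = 5**k*(2 - k**2).
s_(k+1) − s_k = 5**k*(-4*k**2 - 10*k + 3) = t_k.
Σ_(k=1)^n t_k = s_(n+1) − s_(1) = (5**(n + 1)*(-n**2 - 2*n + 1)) − (5), i.e. -5*5**n*n**2 - 10*5**n*n + 5*5**n - 5.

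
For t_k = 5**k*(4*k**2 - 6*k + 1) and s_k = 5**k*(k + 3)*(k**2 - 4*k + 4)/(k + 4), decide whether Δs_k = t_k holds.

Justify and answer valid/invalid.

Invalid: residual 5**k*k*(-4*k**2 - 9*k + 19)/(k**2 + 9*k + 20) ≠ 0.

s_(k+1) = -5**(k + 1)*(k + 4)*(4*k - (k + 1)**2)/(k + 5)
s_(k+1) − s_k = 5**k*(4*k**4 + 26*k**3 + 18*k**2 - 92*k + 20)/(k**2 + 9*k + 20)
(s_(k+1) − s_k) − t_k = 5**k*k*(-4*k**2 - 9*k + 19)/(k**2 + 9*k + 20)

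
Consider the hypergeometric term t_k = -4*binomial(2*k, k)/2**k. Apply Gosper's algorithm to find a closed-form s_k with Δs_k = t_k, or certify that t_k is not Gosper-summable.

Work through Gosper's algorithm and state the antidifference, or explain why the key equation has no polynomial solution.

none — t_k is not Gosper-summable

Ratio r(k) = (2*k + 1)/(k + 1).
Take A(k)=2*k + 1, B(k)=k + 1, C(k)=1.
Need (2*k + 1)·f(k+1) − (k)·f(k) = 1.
Bound: deg f ≤ -1.
Bound -1 < 0, so the key equation has no polynomial solution.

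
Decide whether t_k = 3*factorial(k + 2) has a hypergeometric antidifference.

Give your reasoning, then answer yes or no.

No — key equation has no polynomial f.

r(k) = k + 3 after simplifying.
Gosper form: A/B · C(k+1)/C(k) with A=k + 3, B=1, C=1.
Need (k + 3)·f(k+1) − (1)·f(k) = 1.
From deg A=1, deg B=0, deg C=0: d=-1.
Bound -1 < 0, so the key equation has no polynomial solution.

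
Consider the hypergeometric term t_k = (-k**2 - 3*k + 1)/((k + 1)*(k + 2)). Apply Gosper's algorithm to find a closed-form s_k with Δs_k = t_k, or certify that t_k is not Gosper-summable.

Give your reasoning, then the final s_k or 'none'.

s_k = k*(2 - k)/(k + 1)

Step 1: r(k) = (k + 1)*(3*k + (k + 1)**2 + 2)/((k + 3)*(k**2 + 3*k - 1)).
Factor: A=k + 1; B=k + 3; C=k**2 + 3*k - 1.
Key eq: (k + 1)·f(k+1) = (k + 2)·f(k) + (k**2 + 3*k - 1).
Bound: deg f ≤ 2.
Solving with deg f ≤ 2: f(k) = k*(k - 2).
So s_k = (B(k−1)f/C)·t_k = (k*(k - 2)*(k + 2)/(k**2 + 3*k - 1))·t_k = k*(2 - k)/(k + 1).
Check: Δs_k = (-k**2 - 3*k + 1)/(k**2 + 3*k + 2). ✓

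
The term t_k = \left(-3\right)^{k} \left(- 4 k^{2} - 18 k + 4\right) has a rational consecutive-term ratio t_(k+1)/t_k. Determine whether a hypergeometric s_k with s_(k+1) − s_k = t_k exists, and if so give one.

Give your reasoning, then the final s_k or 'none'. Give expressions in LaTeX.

s_k = \left(-3\right)^{k} \left(k^{2} + 3 k - 4\right)

Compute t_(k+1)/t_k: get 3*(-2*k**2 - 13*k - 9)/(2*k**2 + 9*k - 2).
Factor: A=-3; B=1; C=k**2 + 9*k/2 - 1.
Solve (-3)·f(k+1) − (1)·f(k) = k**2 + 9*k/2 - 1.
Degrees (0,0,2) ⇒ d ≤ 2.
Coefficient equations give f(k) = -(k - 1)*(k + 4)/4.
R(k) = B(k−1)·f(k)/C(k) = -(k - 1)*(k + 4)/(2*(2*k**2 + 9*k - 2)); s_k = R·t_k = (-3)**k*(k**2 + 3*k - 4).
Δs = (-3)**k*(-4*k**2 - 18*k + 4), as required.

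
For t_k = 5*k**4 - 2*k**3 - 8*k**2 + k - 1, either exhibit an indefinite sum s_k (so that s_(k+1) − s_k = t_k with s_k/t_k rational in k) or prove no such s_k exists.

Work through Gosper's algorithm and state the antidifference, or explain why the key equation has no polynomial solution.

t_(k+1)/t_k = (5*k**4 + 18*k**3 + 16*k**2 - k - 5)/(5*k**4 - 2*k**3 - 8*k**2 + k - 1).
Normal form (A,B,C) = (1, 1, k**4 - 2*k**3/5 - 8*k**2/5 + k/5 - 1/5).
f must satisfy (1)·f(k+1) − (1)·f(k) = k**4 - 2*k**3/5 - 8*k**2/5 + k/5 - 1/5.
Degrees (0,0,4) ⇒ d ≤ 5.
Match coefficients ⇒ f(k) = k*(k**4 - 3*k**3 + 4*k - 3)/5.
Then R = B(k−1)f/C = k*(k**4 - 3*k**3 + 4*k - 3)/(5*k**4 - 2*k**3 - 8*k**2 + k - 1), so s_k = R(k)·t_k = k*(k**4 - 3*k**3 + 4*k - 3).
Δs = 5*k**4 - 2*k**3 - 8*k**2 + k - 1, as required.

s_k = k*(k**4 - 3*k**3 + 4*k - 3)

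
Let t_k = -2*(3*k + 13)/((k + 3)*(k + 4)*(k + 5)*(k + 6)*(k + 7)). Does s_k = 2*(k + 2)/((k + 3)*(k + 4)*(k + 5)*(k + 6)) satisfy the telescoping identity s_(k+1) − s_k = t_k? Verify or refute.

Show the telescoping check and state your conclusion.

Invalid: residual 16/(k**5 + 25*k**4 + 245*k**3 + 1175*k**2 + 2754*k + 2520) ≠ 0.

s_(k+1) = 2*(k + 3)/((k + 4)*(k + 5)*(k + 6)*(k + 7))
s_(k+1) − s_k = 2*(-3*k - 5)/(k**5 + 25*k**4 + 245*k**3 + 1175*k**2 + 2754*k + 2520)
(s_(k+1) − s_k) − t_k = 16/(k**5 + 25*k**4 + 245*k**3 + 1175*k**2 + 2754*k + 2520)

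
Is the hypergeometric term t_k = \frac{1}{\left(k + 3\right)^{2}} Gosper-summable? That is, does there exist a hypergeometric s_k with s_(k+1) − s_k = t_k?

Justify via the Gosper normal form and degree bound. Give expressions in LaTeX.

Ratio r(k) = (k + 3)**2/(k + 4)**2.
Take A(k)=k**2 + 6*k + 9, B(k)=k**2 + 8*k + 16, C(k)=1.
Set up (k**2 + 6*k + 9)·f(k+1) − (k**2 + 6*k + 9)·f(k) − (1) = 0.
Degrees (2,2,0) ⇒ d ≤ 0.
Write f(k) = c0. Then LHS − RHS = -1, requiring -1 = 0: contradictory. No certificate.

No; the coefficient equations for f are inconsistent.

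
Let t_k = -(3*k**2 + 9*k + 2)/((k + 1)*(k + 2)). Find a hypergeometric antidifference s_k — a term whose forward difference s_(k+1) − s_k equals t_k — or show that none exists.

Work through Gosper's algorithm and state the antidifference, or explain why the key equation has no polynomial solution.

Step 1: r(k) = (k + 1)*(9*k + 3*(k + 1)**2 + 11)/((k + 3)*(3*k**2 + 9*k + 2)).
Normal form (A,B,C) = (k + 1, k + 3, k**2 + 3*k + 2/3).
f must satisfy (k + 1)·f(k+1) − (k + 2)·f(k) = k**2 + 3*k + 2/3.
From deg A=1, deg B=1, deg C=2: d=2.
Coefficient equations give f(k) = k*(3*k - 1)/3.
Then R = B(k−1)f/C = k*(k + 2)*(3*k - 1)/(3*k**2 + 9*k + 2), so s_k = R(k)·t_k = k*(1 - 3*k)/(k + 1).
Verify: (-3*k**2 - 9*k - 2)/(k**2 + 3*k + 2) matches t_k.

s_k = k*(1 - 3*k)/(k + 1)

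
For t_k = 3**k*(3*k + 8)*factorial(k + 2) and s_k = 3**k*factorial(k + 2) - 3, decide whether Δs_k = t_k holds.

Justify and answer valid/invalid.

Valid — Δs_k = t_k.

s_(k+1) = 3**(k + 1)*factorial(k + 3) - 3
s_(k+1) − s_k = 3**k*(3*k + 8)*factorial(k + 2)
(s_(k+1) − s_k) − t_k = 0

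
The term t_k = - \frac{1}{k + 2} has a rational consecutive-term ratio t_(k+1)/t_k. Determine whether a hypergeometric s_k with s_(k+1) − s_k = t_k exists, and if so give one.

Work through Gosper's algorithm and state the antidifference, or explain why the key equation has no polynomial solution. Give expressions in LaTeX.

Step 1: r(k) = (k + 2)/(k + 3).
Normal form (A,B,C) = (k + 2, k + 3, 1).
Solve (k + 2)·f(k+1) − (k + 2)·f(k) = 1.
From deg A=1, deg B=1, deg C=0: d=0.
Write f(k) = c0. Then LHS − RHS = -1, requiring -1 = 0: contradictory. No certificate.

no hypergeometric antidifference exists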